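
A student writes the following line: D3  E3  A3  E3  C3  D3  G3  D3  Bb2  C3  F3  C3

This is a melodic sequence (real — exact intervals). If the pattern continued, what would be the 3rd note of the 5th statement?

Grouping in 4s, the 3rd note of each cell is A3, G3, F3.
Extending down a 2nd: Eb3 → Db3.

Db3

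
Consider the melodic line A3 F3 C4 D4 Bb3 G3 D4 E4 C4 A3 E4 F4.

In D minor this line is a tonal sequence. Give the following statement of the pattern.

Taking 4-note groups, the heads are A3, Bb3, C4: the pattern moves up a 2nd.
From D4 the diatonic shape gives D4 Bb3 F4 G4.

D4 Bb3 F4 G4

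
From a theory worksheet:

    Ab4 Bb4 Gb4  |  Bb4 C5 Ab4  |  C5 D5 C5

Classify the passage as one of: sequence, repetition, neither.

neither

Note 3 of cell 3 is C5; if this were a sequence it would be Bb4. No unit length gives a consistent transposition pattern.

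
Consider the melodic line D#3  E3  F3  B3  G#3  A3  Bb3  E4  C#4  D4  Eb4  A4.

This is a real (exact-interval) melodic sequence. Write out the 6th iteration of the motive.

Taking 4-note groups, the heads are D#3, G#3, C#4: the pattern moves up a 4th.
Carrying on: F#4 → B4 → E5.
So cell 6 is E5 F5 Gb5 C6.

E5 F5 Gb5 C6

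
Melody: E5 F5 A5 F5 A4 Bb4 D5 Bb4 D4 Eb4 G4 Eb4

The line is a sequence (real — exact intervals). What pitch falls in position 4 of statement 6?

The unit is 4 notes. Position-4 pitches of the 3 shown cells: F5, Bb4, Eb4.
Each moves down a 5th. Continuing: Ab3 → Db3 → Gb2.

Gb2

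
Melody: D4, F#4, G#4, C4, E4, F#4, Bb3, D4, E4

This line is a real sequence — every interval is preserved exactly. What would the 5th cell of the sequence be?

Unit = 3 notes; the statements start on D4, C4, Bb3, moving down a 2nd each time.
Extending down a 2nd: Ab3 → Gb3.
From Gb3 the exact shape gives Gb3 Bb3 C4.

Gb3 Bb3 C4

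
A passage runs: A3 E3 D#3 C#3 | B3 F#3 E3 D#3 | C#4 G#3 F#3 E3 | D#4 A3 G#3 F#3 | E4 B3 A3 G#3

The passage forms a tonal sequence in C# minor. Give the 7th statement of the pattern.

G#4 D#4 C#4 B3

The 4-note cells begin on A3, B3, C#4, D#4, E4 — each up a 2nd from the last.
Carrying on: F#4 → G#4.
From G#4 the diatonic shape gives G#4 D#4 C#4 B3.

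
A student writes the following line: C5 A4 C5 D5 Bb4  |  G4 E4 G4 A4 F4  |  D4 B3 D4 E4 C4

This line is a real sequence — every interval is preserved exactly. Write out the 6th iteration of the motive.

B2 G#2 B2 C#3 A2

Unit = 5 notes; the statements start on C5, G4, D4, moving down a 4th each time.
Extending down a 4th: A3 → E3 → B2.
From B2 the exact shape gives B2 G#2 B2 C#3 A2.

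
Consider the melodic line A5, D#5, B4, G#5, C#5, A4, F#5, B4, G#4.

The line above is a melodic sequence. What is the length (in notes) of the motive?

There are 9 notes; a 3-note unit gives 3 cells:
A5 D#5 B4 | G#5 C#5 A4 | F#5 B4 G#4
That's a consistent down a 2nd shift per cell, and no other grouping gives one.

3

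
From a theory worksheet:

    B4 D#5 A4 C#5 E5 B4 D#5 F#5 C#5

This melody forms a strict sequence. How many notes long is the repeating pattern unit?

3

Try groups of 3 (3 cells in 9 notes):
B4 D#5 A4 | C#5 E5 B4 | D#5 F#5 C#5
That's a consistent up a 2nd shift per cell, and no other grouping gives one.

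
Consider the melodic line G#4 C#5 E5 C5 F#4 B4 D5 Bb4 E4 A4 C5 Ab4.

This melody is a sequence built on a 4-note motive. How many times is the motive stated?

3

12 notes in groups of 4 gives 12/4 = 3 statements.
Starts: G#4, F#4, E4 — each down a 2nd.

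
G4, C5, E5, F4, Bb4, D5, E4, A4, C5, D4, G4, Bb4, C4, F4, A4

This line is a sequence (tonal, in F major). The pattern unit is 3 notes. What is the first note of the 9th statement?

F3

The 3-note cells begin on G4, F4, E4, D4, C4 — each down a 2nd from the last.
Extending the heads down a 2nd: Bb3 → A3 → G3 → F3.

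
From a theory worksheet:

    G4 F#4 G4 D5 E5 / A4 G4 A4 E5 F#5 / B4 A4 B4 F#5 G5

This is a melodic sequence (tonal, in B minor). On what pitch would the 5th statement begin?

D5

The 5-note cells begin on G4, A4, B4 — each up a 2nd from the last.
Continuing: C#5 → D5. Statement 5 starts on D5.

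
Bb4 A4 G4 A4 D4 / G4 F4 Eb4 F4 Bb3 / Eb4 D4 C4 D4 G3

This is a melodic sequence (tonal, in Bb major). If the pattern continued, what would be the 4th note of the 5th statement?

With 5-note cells, note 4 of each statement runs A4, F4, D4.
Carrying that down a 3rd forward: Bb3 → G3.

G3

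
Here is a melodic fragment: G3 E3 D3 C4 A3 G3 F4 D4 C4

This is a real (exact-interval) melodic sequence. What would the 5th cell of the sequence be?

Eb5 C5 Bb4

Taking 3-note groups, the heads are G3, C4, F4: the pattern moves up a 4th.
Carrying on: Bb4 → Eb5.
From Eb5 the exact shape gives Eb5 C5 Bb4.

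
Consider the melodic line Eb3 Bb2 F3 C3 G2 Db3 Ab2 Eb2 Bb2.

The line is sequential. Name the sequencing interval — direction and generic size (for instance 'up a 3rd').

The 3-note cells begin on Eb3, C3, Ab2 — each down a 3rd from the last.
From Eb3 to C3: down a 3rd.

down a 3rd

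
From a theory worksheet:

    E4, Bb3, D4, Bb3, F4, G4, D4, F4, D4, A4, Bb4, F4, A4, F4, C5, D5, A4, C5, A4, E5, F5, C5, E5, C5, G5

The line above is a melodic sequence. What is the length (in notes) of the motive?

25 notes total. Splitting into 5 groups of 5:
E4 Bb3 D4 Bb3 F4 | G4 D4 F4 D4 A4 | Bb4 F4 A4 F4 C5 | D5 A4 C5 A4 E5 | F5 C5 E5 C5 G5
That's a consistent up a 3rd shift per cell, and no other grouping gives one.

5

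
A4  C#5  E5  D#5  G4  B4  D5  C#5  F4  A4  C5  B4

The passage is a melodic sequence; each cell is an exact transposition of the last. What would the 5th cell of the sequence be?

Db4 F4 Ab4 G4

Taking 4-note groups, the heads are A4, G4, F4: the pattern moves down a 2nd.
Extending down a 2nd: Eb4 → Db4.
Statement 5 starts on Db4 and keeps the same exact contour: Db4 F4 Ab4 G4.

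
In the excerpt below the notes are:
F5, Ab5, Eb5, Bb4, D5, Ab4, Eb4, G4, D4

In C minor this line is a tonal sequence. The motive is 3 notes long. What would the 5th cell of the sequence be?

D3 F3 C3

Unit = 3 notes; the statements start on F5, Bb4, Eb4, moving down a 5th each time.
Extending down a 5th: Ab3 → D3.
So cell 5 is D3 F3 C3.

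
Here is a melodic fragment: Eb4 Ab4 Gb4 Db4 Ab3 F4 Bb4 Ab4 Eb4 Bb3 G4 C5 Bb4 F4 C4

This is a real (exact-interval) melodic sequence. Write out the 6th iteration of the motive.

C#5 F#5 E5 B4 F#4

Taking 5-note groups, the heads are Eb4, F4, G4: the pattern moves up a 2nd.
Carrying on: A4 → B4 → C#5.
Statement 6 starts on C#5 and keeps the same exact contour: C#5 F#5 E5 B4 F#4.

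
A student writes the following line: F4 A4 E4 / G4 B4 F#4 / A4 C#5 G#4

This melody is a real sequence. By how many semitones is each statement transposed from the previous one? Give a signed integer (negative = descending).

2

Unit = 3 notes; the statements start on F4, G4, A4, moving up a 2nd each time.
Counting half-steps from F4 to G4: 2.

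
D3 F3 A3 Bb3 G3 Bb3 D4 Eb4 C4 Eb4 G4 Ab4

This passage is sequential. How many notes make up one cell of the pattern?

4

There are 12 notes; a 4-note unit gives 3 cells:
D3 F3 A3 Bb3 | G3 Bb3 D4 Eb4 | C4 Eb4 G4 Ab4
Each cell is the previous one up a 4th — so the unit is 4 notes.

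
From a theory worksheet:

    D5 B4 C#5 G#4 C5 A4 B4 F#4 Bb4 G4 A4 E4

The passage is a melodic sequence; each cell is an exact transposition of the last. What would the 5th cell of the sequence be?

Gb4 Eb4 F4 C4

Taking 4-note groups, the heads are D5, C5, Bb4: the pattern moves down a 2nd.
Extending down a 2nd: Ab4 → Gb4.
So cell 5 is Gb4 Eb4 F4 C4.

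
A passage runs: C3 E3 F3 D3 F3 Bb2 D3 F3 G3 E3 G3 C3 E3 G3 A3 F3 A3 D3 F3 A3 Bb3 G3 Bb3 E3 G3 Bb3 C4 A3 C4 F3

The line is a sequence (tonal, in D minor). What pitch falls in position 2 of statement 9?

F4

With 6-note cells, note 2 of each statement runs E3, F3, G3, A3, Bb3.
Carrying that up a 2nd forward: C4 → D4 → E4 → F4.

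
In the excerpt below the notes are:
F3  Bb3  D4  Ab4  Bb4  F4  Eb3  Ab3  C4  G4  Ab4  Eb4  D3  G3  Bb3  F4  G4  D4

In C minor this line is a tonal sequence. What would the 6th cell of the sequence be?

Ab2 D3 F3 C4 D4 Ab3

The 6-note cells begin on F3, Eb3, D3 — each down a 2nd from the last.
Carrying on: C3 → Bb2 → Ab2.
From Ab2 the diatonic shape gives Ab2 D3 F3 C4 D4 Ab3.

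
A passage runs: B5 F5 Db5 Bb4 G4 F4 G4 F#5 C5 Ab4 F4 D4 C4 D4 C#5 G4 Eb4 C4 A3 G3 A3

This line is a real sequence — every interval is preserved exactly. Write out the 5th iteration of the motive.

Unit = 7 notes; the statements start on B5, F#5, C#5, moving down a 4th each time.
Continuing the starts: G#4 → D#4.
Statement 5 starts on D#4 and keeps the same exact contour: D#4 A3 F3 D3 B2 A2 B2.

D#4 A3 F3 D3 B2 A2 B2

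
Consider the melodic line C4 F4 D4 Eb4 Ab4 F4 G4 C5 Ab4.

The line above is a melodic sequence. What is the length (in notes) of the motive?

3

There are 9 notes; a 3-note unit gives 3 cells:
C4 F4 D4 | Eb4 Ab4 F4 | G4 C5 Ab4
Each cell is the previous one up a 3rd — so the unit is 3 notes.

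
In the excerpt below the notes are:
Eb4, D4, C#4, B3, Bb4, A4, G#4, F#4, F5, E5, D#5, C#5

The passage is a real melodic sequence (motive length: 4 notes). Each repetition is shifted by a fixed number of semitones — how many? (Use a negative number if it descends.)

With a 4-note motive the entries are Eb4, Bb4, F5, each up a 5th from the previous.
Eb4→Bb4 is 70 − 63 = 7 semitones.

7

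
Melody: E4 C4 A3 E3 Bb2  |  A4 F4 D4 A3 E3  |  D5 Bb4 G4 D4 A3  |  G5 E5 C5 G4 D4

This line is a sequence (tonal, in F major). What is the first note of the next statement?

Taking 5-note groups, the heads are E4, A4, D5, G5: the pattern moves up a 4th.
The next head, up a 4th from G5, is C6.

C6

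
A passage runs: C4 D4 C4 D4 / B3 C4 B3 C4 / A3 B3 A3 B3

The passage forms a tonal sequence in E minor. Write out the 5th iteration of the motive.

F#3 G3 F#3 G3

Unit = 4 notes; the statements start on C4, B3, A3, moving down a 2nd each time.
Extending down a 2nd: G3 → F#3.
From F#3 the diatonic shape gives F#3 G3 F#3 G3.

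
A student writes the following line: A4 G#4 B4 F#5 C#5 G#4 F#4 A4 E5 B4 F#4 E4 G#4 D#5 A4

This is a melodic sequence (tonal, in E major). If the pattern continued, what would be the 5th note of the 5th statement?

With 5-note cells, note 5 of each statement runs C#5, B4, A4.
Carrying that down a 2nd forward: G#4 → F#4.

F#4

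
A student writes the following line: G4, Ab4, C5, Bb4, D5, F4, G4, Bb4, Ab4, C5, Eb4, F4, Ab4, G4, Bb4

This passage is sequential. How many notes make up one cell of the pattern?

15 notes total. Splitting into 3 groups of 5:
G4 Ab4 C5 Bb4 D5 | F4 G4 Bb4 Ab4 C5 | Eb4 F4 Ab4 G4 Bb4
Every group is a transposition down a 2nd of the one before; no shorter unit works.

5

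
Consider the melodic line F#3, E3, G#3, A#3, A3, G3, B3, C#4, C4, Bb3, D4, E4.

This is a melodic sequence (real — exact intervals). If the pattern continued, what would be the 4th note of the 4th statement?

G4

Grouping in 4s, the 4th note of each cell is A#3, C#4, E4.
One more up a 3rd gives G4.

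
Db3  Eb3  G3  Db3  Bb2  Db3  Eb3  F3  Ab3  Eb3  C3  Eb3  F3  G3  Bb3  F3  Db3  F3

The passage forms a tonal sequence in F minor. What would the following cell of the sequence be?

With a 6-note motive the entries are Db3, Eb3, F3, each up a 2nd from the previous.
So cell 4 is G3 Ab3 C4 G3 Eb3 G3.

G3 Ab3 C4 G3 Eb3 G3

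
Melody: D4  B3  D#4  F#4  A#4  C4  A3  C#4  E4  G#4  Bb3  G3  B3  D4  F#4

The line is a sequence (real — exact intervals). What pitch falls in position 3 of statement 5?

Grouping in 5s, the 3rd note of each cell is D#4, C#4, B3.
Extending down a 2nd: A3 → G3.

G3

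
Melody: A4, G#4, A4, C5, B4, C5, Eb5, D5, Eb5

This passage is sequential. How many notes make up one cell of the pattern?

9 notes total. Splitting into 3 groups of 3:
A4 G#4 A4 | C5 B4 C5 | Eb5 D5 Eb5
Every group is a transposition up a 3rd of the one before; no shorter unit works.

3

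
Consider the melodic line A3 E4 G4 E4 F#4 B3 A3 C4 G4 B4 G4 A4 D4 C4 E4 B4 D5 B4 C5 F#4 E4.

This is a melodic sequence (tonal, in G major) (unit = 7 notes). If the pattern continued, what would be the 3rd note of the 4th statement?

F#5

With 7-note cells, note 3 of each statement runs G4, B4, D5.
Each moves up a 3rd; the next is F#5.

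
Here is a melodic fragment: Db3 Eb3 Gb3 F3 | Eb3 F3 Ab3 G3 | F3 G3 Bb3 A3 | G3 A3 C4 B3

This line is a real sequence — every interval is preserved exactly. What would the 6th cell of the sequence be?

B3 C#4 E4 D#4

Taking 4-note groups, the heads are Db3, Eb3, F3, G3: the pattern moves up a 2nd.
Carrying on: A3 → B3.
So cell 6 is B3 C#4 E4 D#4.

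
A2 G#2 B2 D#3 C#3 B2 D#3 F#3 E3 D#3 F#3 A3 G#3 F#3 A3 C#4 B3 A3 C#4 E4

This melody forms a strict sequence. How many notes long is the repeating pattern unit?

4

Try groups of 4 (5 cells in 20 notes):
A2 G#2 B2 D#3 | C#3 B2 D#3 F#3 | E3 D#3 F#3 A3 | G#3 F#3 A3 C#4 | B3 A3 C#4 E4
Each cell is the previous one up a 3rd — so the unit is 4 notes.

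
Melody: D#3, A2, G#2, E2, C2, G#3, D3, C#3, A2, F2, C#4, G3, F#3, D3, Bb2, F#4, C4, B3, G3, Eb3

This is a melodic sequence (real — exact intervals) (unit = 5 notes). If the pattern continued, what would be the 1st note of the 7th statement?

With 5-note cells, note 1 of each statement runs D#3, G#3, C#4, F#4.
Extending up a 4th: B4 → E5 → A5.

A5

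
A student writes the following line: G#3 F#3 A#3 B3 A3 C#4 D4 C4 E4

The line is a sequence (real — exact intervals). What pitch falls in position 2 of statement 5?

Gb4

The unit is 3 notes. Position-2 pitches of the 3 shown cells: F#3, A3, C4.
Extending up a 3rd: Eb4 → Gb4.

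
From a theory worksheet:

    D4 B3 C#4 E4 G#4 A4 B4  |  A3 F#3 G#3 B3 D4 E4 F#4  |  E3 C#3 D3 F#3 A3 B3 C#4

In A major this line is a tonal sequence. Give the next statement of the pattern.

With a 7-note motive the entries are D4, A3, E3, each down a 4th from the previous.
Statement 4 starts on B2 and keeps the same diatonic contour: B2 G#2 A2 C#3 E3 F#3 G#3.

B2 G#2 A2 C#3 E3 F#3 G#3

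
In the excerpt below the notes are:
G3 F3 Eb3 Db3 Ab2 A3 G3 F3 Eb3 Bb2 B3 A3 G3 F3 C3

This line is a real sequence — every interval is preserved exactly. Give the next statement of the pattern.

Taking 5-note groups, the heads are G3, A3, B3: the pattern moves up a 2nd.
Statement 4 starts on C#4 and keeps the same exact contour: C#4 B3 A3 G3 D3.

C#4 B3 A3 G3 D3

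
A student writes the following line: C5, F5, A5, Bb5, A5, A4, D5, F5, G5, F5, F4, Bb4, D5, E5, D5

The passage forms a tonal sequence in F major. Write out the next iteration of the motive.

Unit = 5 notes; the statements start on C5, A4, F4, moving down a 3rd each time.
From D4 the diatonic shape gives D4 G4 Bb4 C5 Bb4.

D4 G4 Bb4 C5 Bb4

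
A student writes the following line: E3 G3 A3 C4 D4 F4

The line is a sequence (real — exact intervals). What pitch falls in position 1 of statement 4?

Grouping in 2s, the 1st note of each cell is E3, A3, D4.
One more up a 4th gives G4.

G4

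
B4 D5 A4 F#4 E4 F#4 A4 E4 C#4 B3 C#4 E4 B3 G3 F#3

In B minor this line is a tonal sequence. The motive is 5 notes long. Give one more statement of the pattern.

Unit = 5 notes; the statements start on B4, F#4, C#4, moving down a 4th each time.
Statement 4 starts on G3 and keeps the same diatonic contour: G3 B3 F#3 D3 C#3.

G3 B3 F#3 D3 C#3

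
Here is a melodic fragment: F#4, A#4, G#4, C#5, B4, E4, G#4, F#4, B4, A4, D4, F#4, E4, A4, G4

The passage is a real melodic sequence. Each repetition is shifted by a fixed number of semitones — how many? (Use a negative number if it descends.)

-2

Unit = 5 notes; the statements start on F#4, E4, D4, moving down a 2nd each time.
Counting half-steps from F#4 to E4: -2.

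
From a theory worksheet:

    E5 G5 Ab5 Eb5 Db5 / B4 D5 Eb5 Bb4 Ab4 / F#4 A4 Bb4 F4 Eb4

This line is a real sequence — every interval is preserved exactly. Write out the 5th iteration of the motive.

Unit = 5 notes; the statements start on E5, B4, F#4, moving down a 4th each time.
Carrying on: C#4 → G#3.
So cell 5 is G#3 B3 C4 G3 F3.

G#3 B3 C4 G3 F3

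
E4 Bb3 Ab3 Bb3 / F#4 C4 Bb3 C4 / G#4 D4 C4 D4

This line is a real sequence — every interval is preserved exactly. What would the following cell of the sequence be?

The 4-note cells begin on E4, F#4, G#4 — each up a 2nd from the last.
So cell 4 is A#4 E4 D4 E4.

A#4 E4 D4 E4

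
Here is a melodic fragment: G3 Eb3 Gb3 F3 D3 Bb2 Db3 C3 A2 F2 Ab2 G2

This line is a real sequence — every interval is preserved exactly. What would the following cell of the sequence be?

E2 C2 Eb2 D2

The 4-note cells begin on G3, D3, A2 — each down a 4th from the last.
Statement 4 starts on E2 and keeps the same exact contour: E2 C2 Eb2 D2.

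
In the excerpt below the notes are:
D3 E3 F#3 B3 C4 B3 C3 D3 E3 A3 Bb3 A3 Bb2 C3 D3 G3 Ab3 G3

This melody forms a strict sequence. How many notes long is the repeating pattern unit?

There are 18 notes; a 6-note unit gives 3 cells:
D3 E3 F#3 B3 C4 B3 | C3 D3 E3 A3 Bb3 A3 | Bb2 C3 D3 G3 Ab3 G3
Every group is a transposition down a 2nd of the one before; no shorter unit works.

6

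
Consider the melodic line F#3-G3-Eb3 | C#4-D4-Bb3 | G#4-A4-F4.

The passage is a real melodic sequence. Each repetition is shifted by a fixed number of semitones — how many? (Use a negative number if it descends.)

7

Unit = 3 notes; the statements start on F#3, C#4, G#4, moving up a 5th each time.
F#3 to C#4 spans +7 semitones.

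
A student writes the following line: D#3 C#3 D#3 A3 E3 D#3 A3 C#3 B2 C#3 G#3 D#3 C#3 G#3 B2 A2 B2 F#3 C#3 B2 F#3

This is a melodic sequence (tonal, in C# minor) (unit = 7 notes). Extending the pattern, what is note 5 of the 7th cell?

F#2

The unit is 7 notes. Position-5 pitches of the 3 shown cells: E3, D#3, C#3.
Extending down a 2nd: B2 → A2 → G#2 → F#2.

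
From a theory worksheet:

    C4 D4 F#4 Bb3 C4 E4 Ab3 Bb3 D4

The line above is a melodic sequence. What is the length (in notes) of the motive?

3

9 notes total. Splitting into 3 groups of 3:
C4 D4 F#4 | Bb3 C4 E4 | Ab3 Bb3 D4
That's a consistent down a 2nd shift per cell, and no other grouping gives one.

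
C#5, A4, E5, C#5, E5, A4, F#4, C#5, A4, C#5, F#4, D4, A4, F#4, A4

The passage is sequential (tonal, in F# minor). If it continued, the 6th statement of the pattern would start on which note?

G#3

With a 5-note motive the entries are C#5, A4, F#4, each down a 3rd from the previous.
Extending the heads down a 3rd: D4 → B3 → G#3.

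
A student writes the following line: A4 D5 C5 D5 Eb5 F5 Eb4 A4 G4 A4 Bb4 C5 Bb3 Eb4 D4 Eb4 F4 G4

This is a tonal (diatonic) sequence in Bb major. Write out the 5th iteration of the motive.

C3 F3 Eb3 F3 G3 A3

The 6-note cells begin on A4, Eb4, Bb3 — each down a 4th from the last.
Extending down a 4th: F3 → C3.
So cell 5 is C3 F3 Eb3 F3 G3 A3.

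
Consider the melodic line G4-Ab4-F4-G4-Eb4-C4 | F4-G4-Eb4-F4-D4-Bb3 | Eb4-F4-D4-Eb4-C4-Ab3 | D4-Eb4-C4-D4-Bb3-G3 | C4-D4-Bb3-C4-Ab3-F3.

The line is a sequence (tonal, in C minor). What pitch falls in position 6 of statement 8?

C3

The unit is 6 notes. Position-6 pitches of the 5 shown cells: C4, Bb3, Ab3, G3, F3.
Each moves down a 2nd. Continuing: Eb3 → D3 → C3.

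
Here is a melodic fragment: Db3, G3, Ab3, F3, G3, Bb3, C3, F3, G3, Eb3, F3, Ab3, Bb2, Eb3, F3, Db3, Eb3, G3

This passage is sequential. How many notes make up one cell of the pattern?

6

18 notes total. Splitting into 3 groups of 6:
Db3 G3 Ab3 F3 G3 Bb3 | C3 F3 G3 Eb3 F3 Ab3 | Bb2 Eb3 F3 Db3 Eb3 G3
Each cell is the previous one down a 2nd — so the unit is 6 notes.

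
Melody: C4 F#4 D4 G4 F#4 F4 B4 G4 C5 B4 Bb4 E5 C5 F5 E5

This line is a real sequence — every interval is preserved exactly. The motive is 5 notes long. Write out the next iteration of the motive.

Taking 5-note groups, the heads are C4, F4, Bb4: the pattern moves up a 4th.
Statement 4 starts on Eb5 and keeps the same exact contour: Eb5 A5 F5 Bb5 A5.

Eb5 A5 F5 Bb5 A5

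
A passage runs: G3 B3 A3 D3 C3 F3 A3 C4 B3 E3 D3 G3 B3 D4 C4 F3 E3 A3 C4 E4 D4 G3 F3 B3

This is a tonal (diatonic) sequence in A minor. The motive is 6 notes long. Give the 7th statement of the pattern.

Taking 6-note groups, the heads are G3, A3, B3, C4: the pattern moves up a 2nd.
Carrying on: D4 → E4 → F4.
Statement 7 starts on F4 and keeps the same diatonic contour: F4 A4 G4 C4 B3 E4.

F4 A4 G4 C4 B3 E4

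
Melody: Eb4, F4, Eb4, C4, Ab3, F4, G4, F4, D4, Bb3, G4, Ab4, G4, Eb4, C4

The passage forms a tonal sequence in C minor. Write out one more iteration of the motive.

The 5-note cells begin on Eb4, F4, G4 — each up a 2nd from the last.
Statement 4 starts on Ab4 and keeps the same diatonic contour: Ab4 Bb4 Ab4 F4 D4.

Ab4 Bb4 Ab4 F4 D4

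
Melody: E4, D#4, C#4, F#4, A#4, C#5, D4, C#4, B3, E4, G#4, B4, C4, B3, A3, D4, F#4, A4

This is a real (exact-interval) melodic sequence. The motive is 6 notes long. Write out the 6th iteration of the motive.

Taking 6-note groups, the heads are E4, D4, C4: the pattern moves down a 2nd.
Carrying on: Bb3 → Ab3 → Gb3.
From Gb3 the exact shape gives Gb3 F3 Eb3 Ab3 C4 Eb4.

Gb3 F3 Eb3 Ab3 C4 Eb4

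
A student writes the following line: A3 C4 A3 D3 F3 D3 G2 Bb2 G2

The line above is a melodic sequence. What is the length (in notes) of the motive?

3

There are 9 notes; a 3-note unit gives 3 cells:
A3 C4 A3 | D3 F3 D3 | G2 Bb2 G2
That's a consistent down a 5th shift per cell, and no other grouping gives one.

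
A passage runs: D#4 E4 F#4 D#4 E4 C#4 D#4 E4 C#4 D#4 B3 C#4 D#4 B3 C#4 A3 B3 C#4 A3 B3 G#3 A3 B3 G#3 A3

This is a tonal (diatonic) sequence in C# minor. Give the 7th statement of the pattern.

Taking 5-note groups, the heads are D#4, C#4, B3, A3, G#3: the pattern moves down a 2nd.
Extending down a 2nd: F#3 → E3.
From E3 the diatonic shape gives E3 F#3 G#3 E3 F#3.

E3 F#3 G#3 E3 F#3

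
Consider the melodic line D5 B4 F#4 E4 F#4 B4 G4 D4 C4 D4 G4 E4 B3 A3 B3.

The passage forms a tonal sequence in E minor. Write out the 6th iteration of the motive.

A3 F#3 C3 B2 C3

The 5-note cells begin on D5, B4, G4 — each down a 3rd from the last.
Extending down a 3rd: E4 → C4 → A3.
So cell 6 is A3 F#3 C3 B2 C3.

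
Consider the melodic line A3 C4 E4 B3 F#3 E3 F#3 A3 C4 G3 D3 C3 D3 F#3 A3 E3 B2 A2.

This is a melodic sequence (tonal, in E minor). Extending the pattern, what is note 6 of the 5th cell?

With 6-note cells, note 6 of each statement runs E3, C3, A2.
Extending down a 3rd: F#2 → D2.

D2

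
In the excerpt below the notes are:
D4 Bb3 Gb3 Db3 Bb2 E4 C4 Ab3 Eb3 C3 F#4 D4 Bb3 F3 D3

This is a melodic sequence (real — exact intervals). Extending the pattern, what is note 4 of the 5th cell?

A3

With 5-note cells, note 4 of each statement runs Db3, Eb3, F3.
Extending up a 2nd: G3 → A3.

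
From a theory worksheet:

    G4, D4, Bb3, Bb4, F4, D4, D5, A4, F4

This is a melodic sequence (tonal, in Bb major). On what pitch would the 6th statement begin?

C6

The 3-note cells begin on G4, Bb4, D5 — each up a 3rd from the last.
Extending the heads up a 3rd: F5 → A5 → C6.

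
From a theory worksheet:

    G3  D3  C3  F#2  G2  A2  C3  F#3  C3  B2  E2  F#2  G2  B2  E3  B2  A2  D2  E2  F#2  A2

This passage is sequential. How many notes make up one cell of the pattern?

Try groups of 7 (3 cells in 21 notes):
G3 D3 C3 F#2 G2 A2 C3 | F#3 C3 B2 E2 F#2 G2 B2 | E3 B2 A2 D2 E2 F#2 A2
Each cell is the previous one down a 2nd — so the unit is 7 notes.

7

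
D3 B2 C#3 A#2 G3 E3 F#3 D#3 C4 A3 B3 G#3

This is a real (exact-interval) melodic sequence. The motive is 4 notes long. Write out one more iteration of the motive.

Taking 4-note groups, the heads are D3, G3, C4: the pattern moves up a 4th.
From F4 the exact shape gives F4 D4 E4 C#4.

F4 D4 E4 C#4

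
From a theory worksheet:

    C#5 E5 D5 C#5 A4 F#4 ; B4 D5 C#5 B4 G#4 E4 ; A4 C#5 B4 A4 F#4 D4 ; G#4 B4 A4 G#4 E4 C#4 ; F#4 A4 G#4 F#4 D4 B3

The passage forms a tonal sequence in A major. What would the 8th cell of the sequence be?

C#4 E4 D4 C#4 A3 F#3

Taking 6-note groups, the heads are C#5, B4, A4, G#4, F#4: the pattern moves down a 2nd.
Continuing the starts: E4 → D4 → C#4.
From C#4 the diatonic shape gives C#4 E4 D4 C#4 A3 F#3.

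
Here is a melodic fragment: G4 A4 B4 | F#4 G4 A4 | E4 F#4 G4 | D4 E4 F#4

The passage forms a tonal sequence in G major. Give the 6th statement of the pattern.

B3 C4 D4

The 3-note cells begin on G4, F#4, E4, D4 — each down a 2nd from the last.
Continuing the starts: C4 → B3.
Statement 6 starts on B3 and keeps the same diatonic contour: B3 C4 D4.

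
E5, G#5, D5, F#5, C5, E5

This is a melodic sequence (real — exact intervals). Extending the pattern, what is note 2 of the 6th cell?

Bb4

The unit is 2 notes. Position-2 pitches of the 3 shown cells: G#5, F#5, E5.
Each moves down a 2nd. Continuing: D5 → C5 → Bb4.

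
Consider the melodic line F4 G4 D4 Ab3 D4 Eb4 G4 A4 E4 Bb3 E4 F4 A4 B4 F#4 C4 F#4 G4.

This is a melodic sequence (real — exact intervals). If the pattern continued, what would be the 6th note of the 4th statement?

A4

The unit is 6 notes. Position-6 pitches of the 3 shown cells: Eb4, F4, G4.
From G4, up a 2nd gives A4.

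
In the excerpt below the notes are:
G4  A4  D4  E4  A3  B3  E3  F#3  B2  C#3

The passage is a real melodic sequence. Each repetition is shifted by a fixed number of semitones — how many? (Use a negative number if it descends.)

-5

With a 2-note motive the entries are G4, D4, A3, E3, B2, each down a 4th from the previous.
Counting half-steps from G4 to D4: -5.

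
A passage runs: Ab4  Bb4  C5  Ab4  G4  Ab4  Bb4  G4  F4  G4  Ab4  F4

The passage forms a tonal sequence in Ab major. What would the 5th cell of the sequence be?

Db4 Eb4 F4 Db4

With a 4-note motive the entries are Ab4, G4, F4, each down a 2nd from the previous.
Carrying on: Eb4 → Db4.
From Db4 the diatonic shape gives Db4 Eb4 F4 Db4.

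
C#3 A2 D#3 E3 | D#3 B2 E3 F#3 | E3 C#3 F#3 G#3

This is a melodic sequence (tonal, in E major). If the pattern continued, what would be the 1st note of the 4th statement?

With 4-note cells, note 1 of each statement runs C#3, D#3, E3.
One more up a 2nd gives F#3.

F#3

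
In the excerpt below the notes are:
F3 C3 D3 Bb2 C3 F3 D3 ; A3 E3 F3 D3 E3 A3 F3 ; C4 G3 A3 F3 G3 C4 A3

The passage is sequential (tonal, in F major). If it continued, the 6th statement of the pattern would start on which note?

Bb4

Taking 7-note groups, the heads are F3, A3, C4: the pattern moves up a 3rd.
Continuing: E4 → G4 → Bb4. Statement 6 starts on Bb4.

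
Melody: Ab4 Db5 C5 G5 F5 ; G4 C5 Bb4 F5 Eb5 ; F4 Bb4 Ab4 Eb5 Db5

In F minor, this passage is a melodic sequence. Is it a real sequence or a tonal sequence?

tonal

Every note is diatonic to F minor.
Cell 1 has -1 semitones from note 2 to 3, but cell 2 has -2 — the interval quality changes while the contour stays the same, which is the hallmark of a tonal sequence.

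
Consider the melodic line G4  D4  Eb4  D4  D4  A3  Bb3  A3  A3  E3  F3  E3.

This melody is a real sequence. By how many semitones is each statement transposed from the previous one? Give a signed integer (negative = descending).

-5

Unit = 4 notes; the statements start on G4, D4, A3, moving down a 4th each time.
G4 to D4 spans -5 semitones.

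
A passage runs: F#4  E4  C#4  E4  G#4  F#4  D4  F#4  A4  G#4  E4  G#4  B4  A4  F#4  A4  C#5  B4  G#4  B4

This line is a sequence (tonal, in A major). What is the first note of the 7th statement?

The 4-note cells begin on F#4, G#4, A4, B4, C#5 — each up a 2nd from the last.
Extending the heads up a 2nd: D5 → E5.

E5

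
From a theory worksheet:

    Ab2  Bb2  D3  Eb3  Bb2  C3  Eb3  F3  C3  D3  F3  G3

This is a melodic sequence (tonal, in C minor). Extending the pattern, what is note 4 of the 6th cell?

C4

With 4-note cells, note 4 of each statement runs Eb3, F3, G3.
Each moves up a 2nd. Continuing: Ab3 → Bb3 → C4.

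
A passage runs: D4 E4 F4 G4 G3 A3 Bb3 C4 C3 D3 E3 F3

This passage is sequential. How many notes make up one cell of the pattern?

There are 12 notes; a 4-note unit gives 3 cells:
D4 E4 F4 G4 | G3 A3 Bb3 C4 | C3 D3 E3 F3
That's a consistent down a 5th shift per cell, and no other grouping gives one.

4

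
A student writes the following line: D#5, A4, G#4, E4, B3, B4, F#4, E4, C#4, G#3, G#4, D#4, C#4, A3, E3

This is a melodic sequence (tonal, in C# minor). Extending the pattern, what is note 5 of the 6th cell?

Grouping in 5s, the 5th note of each cell is B3, G#3, E3.
Each moves down a 3rd. Continuing: C#3 → A2 → F#2.

F#2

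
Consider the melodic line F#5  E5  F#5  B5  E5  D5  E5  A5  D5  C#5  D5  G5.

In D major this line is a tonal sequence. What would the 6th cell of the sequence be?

Taking 4-note groups, the heads are F#5, E5, D5: the pattern moves down a 2nd.
Continuing the starts: C#5 → B4 → A4.
So cell 6 is A4 G4 A4 D5.

A4 G4 A4 D5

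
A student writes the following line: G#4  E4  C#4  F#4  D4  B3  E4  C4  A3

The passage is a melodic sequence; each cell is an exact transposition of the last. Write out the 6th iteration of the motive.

The 3-note cells begin on G#4, F#4, E4 — each down a 2nd from the last.
Carrying on: D4 → C4 → Bb3.
From Bb3 the exact shape gives Bb3 Gb3 Eb3.

Bb3 Gb3 Eb3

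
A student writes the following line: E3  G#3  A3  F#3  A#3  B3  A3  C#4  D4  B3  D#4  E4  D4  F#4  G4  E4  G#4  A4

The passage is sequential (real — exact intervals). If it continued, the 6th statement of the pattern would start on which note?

F5

Unit = 6 notes; the statements start on E3, A3, D4, moving up a 4th each time.
Continuing: G4 → C5 → F5. Statement 6 starts on F5.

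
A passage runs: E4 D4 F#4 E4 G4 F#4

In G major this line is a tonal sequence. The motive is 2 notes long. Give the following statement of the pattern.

Unit = 2 notes; the statements start on E4, F#4, G4, moving up a 2nd each time.
So cell 4 is A4 G4.

A4 G4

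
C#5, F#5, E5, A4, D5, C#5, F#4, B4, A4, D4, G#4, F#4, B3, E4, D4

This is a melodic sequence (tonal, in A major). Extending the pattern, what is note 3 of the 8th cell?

E3

Grouping in 3s, the 3rd note of each cell is E5, C#5, A4, F#4, D4.
Each moves down a 3rd. Continuing: B3 → G#3 → E3.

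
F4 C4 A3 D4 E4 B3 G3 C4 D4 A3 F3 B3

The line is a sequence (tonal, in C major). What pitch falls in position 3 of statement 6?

C3

With 4-note cells, note 3 of each statement runs A3, G3, F3.
Each moves down a 2nd. Continuing: E3 → D3 → C3.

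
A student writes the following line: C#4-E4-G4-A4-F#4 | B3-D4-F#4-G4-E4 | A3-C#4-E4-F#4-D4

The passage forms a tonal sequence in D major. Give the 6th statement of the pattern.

E3 G3 B3 C#4 A3

With a 5-note motive the entries are C#4, B3, A3, each down a 2nd from the previous.
Extending down a 2nd: G3 → F#3 → E3.
Statement 6 starts on E3 and keeps the same diatonic contour: E3 G3 B3 C#4 A3.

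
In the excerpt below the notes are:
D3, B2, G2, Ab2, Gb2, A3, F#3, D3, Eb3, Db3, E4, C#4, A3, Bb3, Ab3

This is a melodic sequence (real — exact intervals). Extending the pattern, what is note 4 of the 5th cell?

C5

The unit is 5 notes. Position-4 pitches of the 3 shown cells: Ab2, Eb3, Bb3.
Each moves up a 5th. Continuing: F4 → C5.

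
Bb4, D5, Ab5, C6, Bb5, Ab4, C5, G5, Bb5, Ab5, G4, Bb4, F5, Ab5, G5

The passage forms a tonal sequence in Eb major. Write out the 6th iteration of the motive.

D4 F4 C5 Eb5 D5

Unit = 5 notes; the statements start on Bb4, Ab4, G4, moving down a 2nd each time.
Continuing the starts: F4 → Eb4 → D4.
Statement 6 starts on D4 and keeps the same diatonic contour: D4 F4 C5 Eb5 D5.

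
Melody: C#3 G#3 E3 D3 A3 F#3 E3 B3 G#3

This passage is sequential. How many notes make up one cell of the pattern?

There are 9 notes; a 3-note unit gives 3 cells:
C#3 G#3 E3 | D3 A3 F#3 | E3 B3 G#3
Each cell is the previous one up a 2nd — so the unit is 3 notes.

3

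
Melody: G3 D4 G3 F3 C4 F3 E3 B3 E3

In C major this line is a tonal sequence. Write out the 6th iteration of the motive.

Taking 3-note groups, the heads are G3, F3, E3: the pattern moves down a 2nd.
Carrying on: D3 → C3 → B2.
Statement 6 starts on B2 and keeps the same diatonic contour: B2 F3 B2.

B2 F3 B2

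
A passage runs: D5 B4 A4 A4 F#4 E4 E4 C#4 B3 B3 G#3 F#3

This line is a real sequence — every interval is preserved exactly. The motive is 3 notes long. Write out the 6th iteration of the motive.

C#3 A#2 G#2

With a 3-note motive the entries are D5, A4, E4, B3, each down a 4th from the previous.
Carrying on: F#3 → C#3.
From C#3 the exact shape gives C#3 A#2 G#2.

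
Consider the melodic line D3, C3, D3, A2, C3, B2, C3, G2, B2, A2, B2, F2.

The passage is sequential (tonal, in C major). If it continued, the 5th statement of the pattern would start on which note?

The 4-note cells begin on D3, C3, B2 — each down a 2nd from the last.
Continuing: A2 → G2. Statement 5 starts on G2.

G2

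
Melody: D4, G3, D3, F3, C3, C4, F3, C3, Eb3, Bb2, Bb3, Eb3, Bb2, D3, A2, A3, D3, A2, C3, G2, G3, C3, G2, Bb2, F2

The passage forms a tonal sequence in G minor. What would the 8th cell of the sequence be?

Unit = 5 notes; the statements start on D4, C4, Bb3, A3, G3, moving down a 2nd each time.
Continuing the starts: F3 → Eb3 → D3.
Statement 8 starts on D3 and keeps the same diatonic contour: D3 G2 D2 F2 C2.

D3 G2 D2 F2 C2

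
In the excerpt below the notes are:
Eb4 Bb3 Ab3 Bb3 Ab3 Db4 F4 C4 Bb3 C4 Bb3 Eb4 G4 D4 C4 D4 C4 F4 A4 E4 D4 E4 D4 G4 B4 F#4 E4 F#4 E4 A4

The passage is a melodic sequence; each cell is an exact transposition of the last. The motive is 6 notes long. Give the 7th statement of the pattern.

D#5 A#4 G#4 A#4 G#4 C#5

With a 6-note motive the entries are Eb4, F4, G4, A4, B4, each up a 2nd from the previous.
Extending up a 2nd: C#5 → D#5.
Statement 7 starts on D#5 and keeps the same exact contour: D#5 A#4 G#4 A#4 G#4 C#5.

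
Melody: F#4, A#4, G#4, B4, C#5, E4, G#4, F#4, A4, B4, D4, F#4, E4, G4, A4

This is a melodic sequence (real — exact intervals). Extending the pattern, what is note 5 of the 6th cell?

Grouping in 5s, the 5th note of each cell is C#5, B4, A4.
Extending down a 2nd: G4 → F4 → Eb4.

Eb4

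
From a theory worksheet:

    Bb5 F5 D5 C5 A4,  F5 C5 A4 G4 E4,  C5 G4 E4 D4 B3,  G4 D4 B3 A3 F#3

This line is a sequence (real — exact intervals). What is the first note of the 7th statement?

E3

With a 5-note motive the entries are Bb5, F5, C5, G4, each down a 4th from the previous.
Extending the heads down a 4th: D4 → A3 → E3.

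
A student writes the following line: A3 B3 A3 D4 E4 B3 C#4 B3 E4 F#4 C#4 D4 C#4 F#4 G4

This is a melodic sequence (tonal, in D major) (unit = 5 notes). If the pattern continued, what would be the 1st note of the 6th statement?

F#4

With 5-note cells, note 1 of each statement runs A3, B3, C#4.
Carrying that up a 2nd forward: D4 → E4 → F#4.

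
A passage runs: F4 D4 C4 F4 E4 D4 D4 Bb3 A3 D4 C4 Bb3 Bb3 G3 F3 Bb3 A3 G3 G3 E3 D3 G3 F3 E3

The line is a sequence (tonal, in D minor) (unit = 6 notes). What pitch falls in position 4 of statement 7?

With 6-note cells, note 4 of each statement runs F4, D4, Bb3, G3.
Each moves down a 3rd. Continuing: E3 → C3 → A2.

A2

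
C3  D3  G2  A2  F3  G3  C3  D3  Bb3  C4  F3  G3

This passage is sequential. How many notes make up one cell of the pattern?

There are 12 notes; a 4-note unit gives 3 cells:
C3 D3 G2 A2 | F3 G3 C3 D3 | Bb3 C4 F3 G3
Each cell is the previous one up a 4th — so the unit is 4 notes.

4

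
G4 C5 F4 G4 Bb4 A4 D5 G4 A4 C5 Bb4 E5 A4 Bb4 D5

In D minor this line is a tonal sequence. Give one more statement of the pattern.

C5 F5 Bb4 C5 E5

Unit = 5 notes; the statements start on G4, A4, Bb4, moving up a 2nd each time.
From C5 the diatonic shape gives C5 F5 Bb4 C5 E5.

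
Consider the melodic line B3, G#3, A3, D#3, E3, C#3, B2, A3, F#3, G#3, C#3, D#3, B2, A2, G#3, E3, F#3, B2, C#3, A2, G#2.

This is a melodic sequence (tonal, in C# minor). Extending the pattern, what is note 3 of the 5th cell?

Grouping in 7s, the 3rd note of each cell is A3, G#3, F#3.
Carrying that down a 2nd forward: E3 → D#3.

D#3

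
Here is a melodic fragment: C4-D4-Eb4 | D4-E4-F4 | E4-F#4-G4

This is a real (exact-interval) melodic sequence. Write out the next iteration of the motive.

F#4 G#4 A4

With a 3-note motive the entries are C4, D4, E4, each up a 2nd from the previous.
Statement 4 starts on F#4 and keeps the same exact contour: F#4 G#4 A4.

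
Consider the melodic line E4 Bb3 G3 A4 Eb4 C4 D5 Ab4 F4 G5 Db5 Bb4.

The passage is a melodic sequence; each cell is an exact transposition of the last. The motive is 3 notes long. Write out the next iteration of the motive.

C6 Gb5 Eb5

The 3-note cells begin on E4, A4, D5, G5 — each up a 4th from the last.
Statement 5 starts on C6 and keeps the same exact contour: C6 Gb5 Eb5.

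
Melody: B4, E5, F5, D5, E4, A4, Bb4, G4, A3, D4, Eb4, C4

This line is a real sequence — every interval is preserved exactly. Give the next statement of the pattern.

D3 G3 Ab3 F3

Unit = 4 notes; the statements start on B4, E4, A3, moving down a 5th each time.
Statement 4 starts on D3 and keeps the same exact contour: D3 G3 Ab3 F3.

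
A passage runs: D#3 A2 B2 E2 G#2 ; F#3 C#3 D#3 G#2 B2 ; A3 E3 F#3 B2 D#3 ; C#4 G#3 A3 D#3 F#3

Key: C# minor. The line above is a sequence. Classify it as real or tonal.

tonal

Every note is diatonic to C# minor.
Cell 1 has -6 semitones from note 1 to 2, but cell 2 has -5 — the interval quality changes while the contour stays the same, which is the hallmark of a tonal sequence.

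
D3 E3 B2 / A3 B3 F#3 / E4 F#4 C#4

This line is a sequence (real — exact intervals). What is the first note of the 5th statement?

F#5

With a 3-note motive the entries are D3, A3, E4, each up a 5th from the previous.
Continuing: B4 → F#5. Statement 5 starts on F#5.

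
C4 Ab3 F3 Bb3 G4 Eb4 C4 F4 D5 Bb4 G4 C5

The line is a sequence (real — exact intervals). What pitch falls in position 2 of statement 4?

With 4-note cells, note 2 of each statement runs Ab3, Eb4, Bb4.
Each moves up a 5th; the next is F5.

F5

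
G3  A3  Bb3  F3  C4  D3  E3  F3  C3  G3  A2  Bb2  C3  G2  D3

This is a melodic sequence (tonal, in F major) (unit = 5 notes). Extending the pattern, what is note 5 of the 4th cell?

The unit is 5 notes. Position-5 pitches of the 3 shown cells: C4, G3, D3.
One more down a 4th gives A2.

A2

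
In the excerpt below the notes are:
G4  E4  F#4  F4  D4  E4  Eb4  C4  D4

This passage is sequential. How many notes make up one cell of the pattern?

9 notes total. Splitting into 3 groups of 3:
G4 E4 F#4 | F4 D4 E4 | Eb4 C4 D4
That's a consistent down a 2nd shift per cell, and no other grouping gives one.

3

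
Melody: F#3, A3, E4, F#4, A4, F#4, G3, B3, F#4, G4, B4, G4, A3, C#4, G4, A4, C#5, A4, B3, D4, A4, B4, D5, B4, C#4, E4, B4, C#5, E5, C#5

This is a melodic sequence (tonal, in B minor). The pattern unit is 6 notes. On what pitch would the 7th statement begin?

Unit = 6 notes; the statements start on F#3, G3, A3, B3, C#4, moving up a 2nd each time.
Extending the heads up a 2nd: D4 → E4.

E4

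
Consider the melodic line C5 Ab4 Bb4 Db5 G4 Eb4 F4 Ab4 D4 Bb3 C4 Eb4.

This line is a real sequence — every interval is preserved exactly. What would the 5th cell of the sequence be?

E3 C3 D3 F3

Taking 4-note groups, the heads are C5, G4, D4: the pattern moves down a 4th.
Extending down a 4th: A3 → E3.
So cell 5 is E3 C3 D3 F3.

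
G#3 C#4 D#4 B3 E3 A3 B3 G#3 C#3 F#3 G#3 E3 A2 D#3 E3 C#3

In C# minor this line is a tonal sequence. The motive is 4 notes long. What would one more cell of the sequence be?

With a 4-note motive the entries are G#3, E3, C#3, A2, each down a 3rd from the previous.
So cell 5 is F#2 B2 C#3 A2.

F#2 B2 C#3 A2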